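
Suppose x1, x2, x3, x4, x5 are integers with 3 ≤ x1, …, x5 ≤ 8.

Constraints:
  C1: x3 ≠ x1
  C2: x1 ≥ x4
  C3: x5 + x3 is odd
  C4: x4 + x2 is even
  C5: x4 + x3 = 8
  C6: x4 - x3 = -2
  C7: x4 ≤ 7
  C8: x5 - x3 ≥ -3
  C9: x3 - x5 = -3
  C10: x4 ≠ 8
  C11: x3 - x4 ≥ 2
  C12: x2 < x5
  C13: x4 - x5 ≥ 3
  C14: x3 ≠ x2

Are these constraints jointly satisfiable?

Unsatisfiable

Constraints 8, 11, and 13 give x3 − x4 ≥ 2, x4 − x5 ≥ 3, x5 − x3 ≥ -3.
Adding all 3 inequalities: the left sides telescope to 0, and the right sides sum to 2 + 3 + (-3) = 2. So 0 ≥ 2, which is false.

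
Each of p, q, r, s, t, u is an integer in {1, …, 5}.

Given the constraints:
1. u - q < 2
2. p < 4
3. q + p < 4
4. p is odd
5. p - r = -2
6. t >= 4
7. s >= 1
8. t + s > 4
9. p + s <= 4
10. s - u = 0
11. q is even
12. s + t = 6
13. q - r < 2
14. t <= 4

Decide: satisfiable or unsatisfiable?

Satisfiable

Setting (p, q, r, s, t, u) = (1, 2, 3, 2, 4, 2) satisfies everything: constraint 1: u - q = 0; constraint 3: q + p = 3; constraint 5: p - r = -2, and the others follow.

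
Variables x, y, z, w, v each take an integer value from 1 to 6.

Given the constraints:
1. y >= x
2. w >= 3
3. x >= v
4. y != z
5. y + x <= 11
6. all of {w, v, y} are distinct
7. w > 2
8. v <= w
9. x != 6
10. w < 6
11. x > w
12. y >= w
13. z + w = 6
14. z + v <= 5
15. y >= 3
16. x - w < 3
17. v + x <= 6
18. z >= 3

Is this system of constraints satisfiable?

Satisfiable

One satisfying assignment is x = 4, y = 4, z = 3, w = 3, v = 2.
For the less obvious constraints — constraint 5: y + x = 8; constraint 13: z + w = 6 — and the others hold by inspection.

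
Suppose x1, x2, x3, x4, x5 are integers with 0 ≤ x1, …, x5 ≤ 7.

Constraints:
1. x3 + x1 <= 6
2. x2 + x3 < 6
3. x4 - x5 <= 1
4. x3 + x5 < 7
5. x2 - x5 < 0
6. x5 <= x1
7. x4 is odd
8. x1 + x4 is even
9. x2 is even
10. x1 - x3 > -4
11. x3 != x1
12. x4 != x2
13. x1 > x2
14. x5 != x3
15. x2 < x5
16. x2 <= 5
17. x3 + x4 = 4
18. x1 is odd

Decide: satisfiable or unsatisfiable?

Satisfiable

One satisfying assignment is x1 = 1, x2 = 0, x3 = 3, x4 = 1, x5 = 1.
For the less obvious constraints — constraint 1: x3 + x1 = 4; constraint 2: x2 + x3 = 3 — and the others hold by inspection.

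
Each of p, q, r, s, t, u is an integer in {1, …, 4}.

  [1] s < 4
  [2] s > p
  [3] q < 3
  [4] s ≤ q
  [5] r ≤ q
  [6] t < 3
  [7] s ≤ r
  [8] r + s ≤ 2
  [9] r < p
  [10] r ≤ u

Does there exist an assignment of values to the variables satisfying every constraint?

Constraints 2, 7, and 9 give r < p, p < s, s ≤ r. Chaining: r < p < s ≤ r, which forces r < r — impossible.

Unsatisfiable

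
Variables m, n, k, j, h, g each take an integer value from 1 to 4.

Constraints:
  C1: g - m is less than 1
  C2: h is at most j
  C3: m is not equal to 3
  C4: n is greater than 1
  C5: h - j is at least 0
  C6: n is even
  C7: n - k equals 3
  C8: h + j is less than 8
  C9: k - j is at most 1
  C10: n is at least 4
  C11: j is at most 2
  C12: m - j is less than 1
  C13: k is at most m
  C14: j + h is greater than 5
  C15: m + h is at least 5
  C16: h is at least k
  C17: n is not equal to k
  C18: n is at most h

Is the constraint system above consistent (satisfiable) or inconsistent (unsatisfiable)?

Unsatisfiable

From constraints 10 and 18: h ≥ n and n ≥ 4, so h ≥ 4. From constraints 2 and 11: h ≤ j and j ≤ 2, so h ≤ 2. But 2 < 4, so no value of h works.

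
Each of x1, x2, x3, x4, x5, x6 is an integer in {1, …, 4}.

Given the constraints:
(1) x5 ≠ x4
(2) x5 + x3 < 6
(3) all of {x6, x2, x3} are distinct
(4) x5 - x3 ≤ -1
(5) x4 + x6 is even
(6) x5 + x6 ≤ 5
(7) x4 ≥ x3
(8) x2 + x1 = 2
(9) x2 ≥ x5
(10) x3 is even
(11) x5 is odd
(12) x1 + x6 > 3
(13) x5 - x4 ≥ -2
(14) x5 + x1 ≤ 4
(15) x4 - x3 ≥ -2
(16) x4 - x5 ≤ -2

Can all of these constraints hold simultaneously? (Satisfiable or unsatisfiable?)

Constraints 4, 15, and 16 give x3 − x5 ≥ 1, x5 − x4 ≥ 2, x4 − x3 ≥ -2.
Adding all 3 inequalities: the left sides telescope to 0, and the right sides sum to 1 + 2 + (-2) = 1. So 0 ≥ 1, which is false.

Unsatisfiable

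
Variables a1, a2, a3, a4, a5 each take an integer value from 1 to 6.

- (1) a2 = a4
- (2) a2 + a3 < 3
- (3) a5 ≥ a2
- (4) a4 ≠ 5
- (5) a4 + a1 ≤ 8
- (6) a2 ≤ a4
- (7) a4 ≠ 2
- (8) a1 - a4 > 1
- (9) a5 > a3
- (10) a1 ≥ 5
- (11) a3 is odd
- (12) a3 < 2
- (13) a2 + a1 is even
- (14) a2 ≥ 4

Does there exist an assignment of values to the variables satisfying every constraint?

From constraints 6 and 14: a4 ≥ a2 ≥ 4. From constraint 10: a1 ≥ 5. Hence a4 + a1 ≥ 9. But constraint 5 requires a4 + a1 ≤ 8, and 8 < 9. Contradiction.

Unsatisfiable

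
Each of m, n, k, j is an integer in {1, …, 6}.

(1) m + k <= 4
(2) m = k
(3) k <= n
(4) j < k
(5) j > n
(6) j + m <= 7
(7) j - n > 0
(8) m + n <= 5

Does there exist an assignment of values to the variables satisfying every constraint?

Constraints 3, 4, and 7 give k ≤ n, n < j, j < k. Chaining: k ≤ n < j < k, which forces k < k — impossible.

Unsatisfiable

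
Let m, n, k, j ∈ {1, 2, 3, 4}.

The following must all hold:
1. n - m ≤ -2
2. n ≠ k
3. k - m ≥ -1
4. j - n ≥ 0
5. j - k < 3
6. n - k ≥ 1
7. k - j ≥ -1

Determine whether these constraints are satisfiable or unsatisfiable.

Unsatisfiable

Constraints 1, 3, and 6 give n − k ≥ 1, k − m ≥ -1, m − n ≥ 2.
Adding all 3 inequalities: the left sides telescope to 0, and the right sides sum to 1 + (-1) + 2 = 2. So 0 ≥ 2, which is false.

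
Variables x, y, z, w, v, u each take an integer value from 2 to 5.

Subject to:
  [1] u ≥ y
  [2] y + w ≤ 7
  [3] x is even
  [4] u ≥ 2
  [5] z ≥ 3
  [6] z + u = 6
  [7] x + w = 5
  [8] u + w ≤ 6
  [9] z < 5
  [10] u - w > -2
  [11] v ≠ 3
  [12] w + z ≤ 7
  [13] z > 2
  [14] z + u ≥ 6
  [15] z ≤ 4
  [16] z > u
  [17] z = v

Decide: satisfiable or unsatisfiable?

Satisfiable

One satisfying assignment is x = 2, y = 2, z = 4, w = 3, v = 4, u = 2.
For the less obvious constraints — constraint 2: y + w = 5; constraint 6: z + u = 6; constraint 7: x + w = 5 — and the others hold by inspection.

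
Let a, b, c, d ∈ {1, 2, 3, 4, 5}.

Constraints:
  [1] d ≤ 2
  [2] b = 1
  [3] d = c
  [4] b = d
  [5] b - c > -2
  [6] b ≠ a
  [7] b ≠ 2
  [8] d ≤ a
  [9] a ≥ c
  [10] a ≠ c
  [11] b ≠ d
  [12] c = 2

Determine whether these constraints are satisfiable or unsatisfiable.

Unsatisfiable

Constraint 2 fixes b = 1 and constraint 12 fixes c = 2. Constraints 3 and 4 give b = d = c, so b = c. But 1 ≠ 2 — contradiction.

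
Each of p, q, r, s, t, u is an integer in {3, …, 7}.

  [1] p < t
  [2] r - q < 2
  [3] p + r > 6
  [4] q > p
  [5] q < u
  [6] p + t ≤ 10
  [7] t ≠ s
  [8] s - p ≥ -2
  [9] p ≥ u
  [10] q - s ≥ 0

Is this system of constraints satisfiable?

Unsatisfiable

Constraints 4, 5, and 9 give u ≤ p, p < q, q < u. Chaining: u ≤ p < q < u, which forces u < u — impossible.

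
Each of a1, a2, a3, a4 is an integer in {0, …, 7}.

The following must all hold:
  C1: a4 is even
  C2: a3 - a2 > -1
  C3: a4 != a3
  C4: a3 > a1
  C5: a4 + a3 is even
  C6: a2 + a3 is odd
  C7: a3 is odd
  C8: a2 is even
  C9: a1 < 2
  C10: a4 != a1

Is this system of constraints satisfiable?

Unsatisfiable

Constraint 1 makes a4 even and constraint 7 makes a3 odd, so a4 + a3 must be odd. Constraint 5 says a4 + a3 is even — contradiction.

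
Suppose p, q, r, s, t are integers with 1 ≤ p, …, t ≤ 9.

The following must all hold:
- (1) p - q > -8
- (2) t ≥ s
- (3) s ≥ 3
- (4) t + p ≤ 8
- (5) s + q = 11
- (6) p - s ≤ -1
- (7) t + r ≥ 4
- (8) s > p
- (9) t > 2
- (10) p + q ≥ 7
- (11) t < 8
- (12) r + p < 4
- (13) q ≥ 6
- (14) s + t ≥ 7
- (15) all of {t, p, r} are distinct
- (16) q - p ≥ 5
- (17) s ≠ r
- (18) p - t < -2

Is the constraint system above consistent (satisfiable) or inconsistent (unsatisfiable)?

Satisfiable

One satisfying assignment is p = 2, q = 7, r = 1, s = 4, t = 5.
For the less obvious constraints — constraint 1: p - q = -5; constraint 4: t + p = 7 — and the others hold by inspection.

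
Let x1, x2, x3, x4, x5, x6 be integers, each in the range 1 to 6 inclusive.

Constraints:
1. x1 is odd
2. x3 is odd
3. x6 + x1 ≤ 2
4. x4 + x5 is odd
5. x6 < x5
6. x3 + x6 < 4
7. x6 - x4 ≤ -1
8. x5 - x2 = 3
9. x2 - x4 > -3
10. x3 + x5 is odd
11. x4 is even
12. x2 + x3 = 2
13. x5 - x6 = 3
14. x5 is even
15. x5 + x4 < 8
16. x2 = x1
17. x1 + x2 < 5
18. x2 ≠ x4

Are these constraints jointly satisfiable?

Unsatisfiable

Constraint 11 makes x4 even and constraint 14 makes x5 even, so x4 + x5 must be even. Constraint 4 says x4 + x5 is odd — contradiction.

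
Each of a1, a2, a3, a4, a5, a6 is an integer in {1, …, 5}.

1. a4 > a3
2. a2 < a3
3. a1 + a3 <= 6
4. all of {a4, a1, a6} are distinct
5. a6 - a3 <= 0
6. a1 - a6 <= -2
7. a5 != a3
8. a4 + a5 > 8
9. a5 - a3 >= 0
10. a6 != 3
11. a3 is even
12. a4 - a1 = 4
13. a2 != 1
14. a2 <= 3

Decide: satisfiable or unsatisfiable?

Satisfiable

Try a1 = 1, a2 = 3, a3 = 4, a4 = 5, a5 = 5, a6 = 4.
Check constraint 3: a1 + a3 = 5; constraint 5: a6 - a3 = 0; constraint 6: a1 - a6 = -3. The remaining constraints are straightforward to verify.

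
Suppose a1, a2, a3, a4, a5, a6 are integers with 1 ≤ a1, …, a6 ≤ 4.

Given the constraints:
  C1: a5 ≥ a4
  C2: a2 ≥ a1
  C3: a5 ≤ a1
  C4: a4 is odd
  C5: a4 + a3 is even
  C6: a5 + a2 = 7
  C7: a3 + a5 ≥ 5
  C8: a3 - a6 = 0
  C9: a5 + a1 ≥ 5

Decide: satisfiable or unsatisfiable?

Satisfiable

Setting (a1, a2, a3, a4, a5, a6) = (3, 4, 3, 3, 3, 3) satisfies everything: constraint 6: a5 + a2 = 7; constraint 7: a3 + a5 = 6, and the others follow.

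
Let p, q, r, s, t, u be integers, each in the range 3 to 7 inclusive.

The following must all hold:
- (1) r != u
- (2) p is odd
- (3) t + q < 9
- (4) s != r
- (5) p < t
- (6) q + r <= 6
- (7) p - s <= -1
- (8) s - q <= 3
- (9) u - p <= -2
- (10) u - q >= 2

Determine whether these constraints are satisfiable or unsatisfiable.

Constraints 7, 8, 9, and 10 give p − u ≥ 2, u − q ≥ 2, q − s ≥ -3, s − p ≥ 1.
Adding all 4 inequalities: the left sides telescope to 0, and the right sides sum to 2 + 2 + (-3) + 1 = 2. So 0 ≥ 2, which is false.

Unsatisfiable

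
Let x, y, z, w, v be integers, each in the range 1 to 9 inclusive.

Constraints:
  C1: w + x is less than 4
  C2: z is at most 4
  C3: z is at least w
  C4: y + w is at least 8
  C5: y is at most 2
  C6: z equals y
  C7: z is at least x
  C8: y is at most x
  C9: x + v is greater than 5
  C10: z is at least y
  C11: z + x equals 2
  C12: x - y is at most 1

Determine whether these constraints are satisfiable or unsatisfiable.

From constraint 5: y ≤ 2. From constraints 2 and 3: w ≤ z ≤ 4. Hence y + w ≤ 6. But constraint 4 requires y + w ≥ 8, and 8 > 6. Contradiction.

Unsatisfiable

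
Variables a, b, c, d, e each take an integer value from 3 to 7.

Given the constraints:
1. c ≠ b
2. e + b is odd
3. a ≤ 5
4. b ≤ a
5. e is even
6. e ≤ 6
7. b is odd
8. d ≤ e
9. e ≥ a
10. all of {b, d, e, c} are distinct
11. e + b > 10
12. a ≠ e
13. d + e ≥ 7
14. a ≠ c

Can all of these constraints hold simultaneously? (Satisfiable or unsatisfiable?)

Satisfiable

Setting (a, b, c, d, e) = (5, 5, 4, 3, 6) satisfies everything: constraint 11: e + b = 11; constraint 13: d + e = 9, and the others follow.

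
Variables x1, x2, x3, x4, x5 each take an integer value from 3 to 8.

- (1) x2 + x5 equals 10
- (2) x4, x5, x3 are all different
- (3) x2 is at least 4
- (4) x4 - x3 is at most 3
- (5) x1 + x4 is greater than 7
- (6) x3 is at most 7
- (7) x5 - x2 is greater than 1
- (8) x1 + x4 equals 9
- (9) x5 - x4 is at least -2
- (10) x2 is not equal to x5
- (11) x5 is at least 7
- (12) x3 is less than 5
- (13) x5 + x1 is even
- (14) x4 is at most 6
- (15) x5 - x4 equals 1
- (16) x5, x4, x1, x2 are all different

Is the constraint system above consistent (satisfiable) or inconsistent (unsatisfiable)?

From constraint 3: x2 ≥ 4. From constraint 11: x5 ≥ 7. Hence x2 + x5 ≥ 11. But constraint 1 requires x2 + x5 = 10, and 10 < 11. Contradiction.

Unsatisfiable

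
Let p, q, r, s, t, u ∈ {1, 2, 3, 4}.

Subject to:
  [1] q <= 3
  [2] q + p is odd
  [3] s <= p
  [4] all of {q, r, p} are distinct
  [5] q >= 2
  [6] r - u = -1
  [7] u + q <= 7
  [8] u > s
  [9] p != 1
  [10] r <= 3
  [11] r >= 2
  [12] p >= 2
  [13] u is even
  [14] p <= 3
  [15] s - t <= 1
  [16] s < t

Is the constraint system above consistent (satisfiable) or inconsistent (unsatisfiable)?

Constraints 1, 5, 10, 11, 12, and 14 confine each of q, r, p to the 2 values {2, 3}.
Constraint 4 requires all 3 of them to be distinct, but only 2 values are available — impossible by the pigeonhole principle.

Unsatisfiable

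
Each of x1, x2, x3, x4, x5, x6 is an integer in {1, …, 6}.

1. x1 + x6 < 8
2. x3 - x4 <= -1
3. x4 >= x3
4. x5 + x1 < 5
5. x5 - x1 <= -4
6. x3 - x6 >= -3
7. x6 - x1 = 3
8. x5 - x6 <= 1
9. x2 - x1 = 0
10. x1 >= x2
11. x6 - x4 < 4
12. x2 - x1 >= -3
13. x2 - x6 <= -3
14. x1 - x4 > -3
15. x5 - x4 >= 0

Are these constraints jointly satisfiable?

Unsatisfiable

Constraints 2, 5, 6, 12, 13, and 15 give x4 − x3 ≥ 1, x3 − x6 ≥ -3, x6 − x2 ≥ 3, x2 − x1 ≥ -3, x1 − x5 ≥ 4, x5 − x4 ≥ 0.
Adding all 6 inequalities: the left sides telescope to 0, and the right sides sum to 1 + (-3) + 3 + (-3) + 4 + 0 = 2. So 0 ≥ 2, which is false.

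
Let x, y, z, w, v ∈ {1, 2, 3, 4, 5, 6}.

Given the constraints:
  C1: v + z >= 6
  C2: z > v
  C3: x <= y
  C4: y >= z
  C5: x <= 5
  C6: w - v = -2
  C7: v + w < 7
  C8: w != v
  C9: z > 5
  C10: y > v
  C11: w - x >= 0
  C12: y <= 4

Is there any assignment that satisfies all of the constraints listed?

From constraint 9: z ≥ 6. From constraints 4 and 12: z ≤ y and y ≤ 4, so z ≤ 4. But 4 < 6, so no value of z works.

Unsatisfiable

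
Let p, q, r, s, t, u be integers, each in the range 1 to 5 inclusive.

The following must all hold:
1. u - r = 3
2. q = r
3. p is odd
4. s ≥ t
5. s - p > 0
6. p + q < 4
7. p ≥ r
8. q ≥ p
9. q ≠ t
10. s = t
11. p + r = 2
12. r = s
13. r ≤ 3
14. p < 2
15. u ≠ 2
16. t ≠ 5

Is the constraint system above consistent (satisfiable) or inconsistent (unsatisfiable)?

From constraints 2, 10, and 12, q = r = s = t, so q = t. But constraint 9 says q ≠ t. Contradiction.

Unsatisfiable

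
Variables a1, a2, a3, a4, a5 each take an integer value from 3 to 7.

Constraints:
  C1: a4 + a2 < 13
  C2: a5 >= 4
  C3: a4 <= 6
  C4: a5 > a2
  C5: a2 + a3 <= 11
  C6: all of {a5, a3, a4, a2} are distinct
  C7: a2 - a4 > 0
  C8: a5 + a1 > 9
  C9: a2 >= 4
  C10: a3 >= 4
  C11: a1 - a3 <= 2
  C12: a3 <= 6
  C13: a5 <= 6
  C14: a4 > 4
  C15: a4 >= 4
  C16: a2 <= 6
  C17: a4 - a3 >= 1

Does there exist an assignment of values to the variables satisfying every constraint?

Unsatisfiable

Constraints 2, 3, 9, 10, 12, 13, 15, and 16 confine each of a5, a3, a4, a2 to the 3 values {4, …, 6}.
Constraint 6 requires all 4 of them to be distinct, but only 3 values are available — impossible by the pigeonhole principle.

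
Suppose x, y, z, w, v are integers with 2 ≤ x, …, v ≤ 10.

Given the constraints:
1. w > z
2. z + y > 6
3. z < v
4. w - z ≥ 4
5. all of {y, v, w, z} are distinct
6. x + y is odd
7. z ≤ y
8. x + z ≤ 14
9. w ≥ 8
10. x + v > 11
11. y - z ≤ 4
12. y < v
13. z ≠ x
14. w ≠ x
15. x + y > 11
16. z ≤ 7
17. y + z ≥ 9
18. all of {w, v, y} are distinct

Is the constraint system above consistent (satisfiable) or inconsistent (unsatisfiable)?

Try x = 8, y = 5, z = 4, w = 9, v = 6.
Check constraint 2: z + y = 9; constraint 4: w - z = 5. The remaining constraints are straightforward to verify.

Satisfiable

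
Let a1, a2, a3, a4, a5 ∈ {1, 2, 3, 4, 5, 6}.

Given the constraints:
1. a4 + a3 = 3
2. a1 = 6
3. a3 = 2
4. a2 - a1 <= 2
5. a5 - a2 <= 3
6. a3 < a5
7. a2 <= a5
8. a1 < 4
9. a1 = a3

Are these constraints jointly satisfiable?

Unsatisfiable

Constraint 2 fixes a1 = 6 and constraint 3 fixes a3 = 2, but constraint 9 requires a1 = a3. Since 6 ≠ 2, contradiction.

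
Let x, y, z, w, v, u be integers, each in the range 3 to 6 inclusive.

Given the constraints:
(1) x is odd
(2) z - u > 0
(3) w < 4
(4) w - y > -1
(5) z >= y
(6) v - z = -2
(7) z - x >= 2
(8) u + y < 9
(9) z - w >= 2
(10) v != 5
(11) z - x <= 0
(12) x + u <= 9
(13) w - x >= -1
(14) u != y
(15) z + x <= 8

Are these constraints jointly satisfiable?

Unsatisfiable

Constraints 9, 11, and 13 give z − w ≥ 2, w − x ≥ -1, x − z ≥ 0.
Adding all 3 inequalities: the left sides telescope to 0, and the right sides sum to 2 + (-1) + 0 = 1. So 0 ≥ 1, which is false.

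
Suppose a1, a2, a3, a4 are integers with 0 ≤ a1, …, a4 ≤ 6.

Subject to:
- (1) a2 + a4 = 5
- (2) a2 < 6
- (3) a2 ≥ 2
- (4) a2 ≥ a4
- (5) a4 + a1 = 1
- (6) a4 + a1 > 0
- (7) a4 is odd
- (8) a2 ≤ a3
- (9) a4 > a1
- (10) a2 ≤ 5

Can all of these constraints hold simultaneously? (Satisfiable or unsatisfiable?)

Try a1 = 0, a2 = 4, a3 = 4, a4 = 1.
Check constraint 1: a2 + a4 = 5; constraint 5: a4 + a1 = 1; constraint 6: a4 + a1 = 1. The remaining constraints are straightforward to verify.

Satisfiable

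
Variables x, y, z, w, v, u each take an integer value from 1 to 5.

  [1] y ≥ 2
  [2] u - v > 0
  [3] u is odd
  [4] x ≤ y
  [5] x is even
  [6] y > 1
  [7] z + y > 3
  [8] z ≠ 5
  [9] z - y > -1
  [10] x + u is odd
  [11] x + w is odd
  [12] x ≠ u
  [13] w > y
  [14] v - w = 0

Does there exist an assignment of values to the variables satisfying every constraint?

Take x = 2, y = 2, z = 3, w = 3, v = 3, u = 5. Then constraint 2: u - v = 2; constraint 7: z + y = 5; constraint 9: z - y = 1, and every other listed constraint is also met.

Satisfiable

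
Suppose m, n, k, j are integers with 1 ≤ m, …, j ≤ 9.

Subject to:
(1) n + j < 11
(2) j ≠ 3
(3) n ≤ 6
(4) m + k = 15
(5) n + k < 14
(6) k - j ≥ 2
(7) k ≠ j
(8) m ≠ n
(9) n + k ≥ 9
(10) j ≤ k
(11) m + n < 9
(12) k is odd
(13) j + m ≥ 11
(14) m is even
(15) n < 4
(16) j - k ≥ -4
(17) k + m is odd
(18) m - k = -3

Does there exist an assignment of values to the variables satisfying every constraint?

Satisfiable

Try m = 6, n = 2, k = 9, j = 7.
Check constraint 1: n + j = 9; constraint 4: m + k = 15; constraint 5: n + k = 11. The remaining constraints are straightforward to verify.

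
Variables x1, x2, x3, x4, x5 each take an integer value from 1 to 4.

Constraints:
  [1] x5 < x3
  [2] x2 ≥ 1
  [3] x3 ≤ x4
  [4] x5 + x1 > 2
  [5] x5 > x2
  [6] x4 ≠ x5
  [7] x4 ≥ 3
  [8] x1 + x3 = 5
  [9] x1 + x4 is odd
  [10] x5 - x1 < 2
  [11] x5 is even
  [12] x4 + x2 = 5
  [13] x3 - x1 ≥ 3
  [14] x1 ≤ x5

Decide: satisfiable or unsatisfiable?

The assignment x1 = 1, x2 = 1, x3 = 4, x4 = 4, x5 = 2 works:
  constraint 4 holds since x5 + x1 = 3.
  constraint 8 holds since x1 + x3 = 5.
The rest check out directly.

Satisfiable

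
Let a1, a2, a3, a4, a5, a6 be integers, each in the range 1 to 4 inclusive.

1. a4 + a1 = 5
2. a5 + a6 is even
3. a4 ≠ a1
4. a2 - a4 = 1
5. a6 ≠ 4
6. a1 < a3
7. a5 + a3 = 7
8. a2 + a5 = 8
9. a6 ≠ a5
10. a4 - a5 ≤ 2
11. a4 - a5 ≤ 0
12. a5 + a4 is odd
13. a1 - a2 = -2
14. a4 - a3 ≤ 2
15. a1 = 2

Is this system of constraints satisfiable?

The assignment a1 = 2, a2 = 4, a3 = 3, a4 = 3, a5 = 4, a6 = 2 works:
  constraint 1 holds since a4 + a1 = 5.
  constraint 4 holds since a2 - a4 = 1.
The rest check out directly.

Satisfiable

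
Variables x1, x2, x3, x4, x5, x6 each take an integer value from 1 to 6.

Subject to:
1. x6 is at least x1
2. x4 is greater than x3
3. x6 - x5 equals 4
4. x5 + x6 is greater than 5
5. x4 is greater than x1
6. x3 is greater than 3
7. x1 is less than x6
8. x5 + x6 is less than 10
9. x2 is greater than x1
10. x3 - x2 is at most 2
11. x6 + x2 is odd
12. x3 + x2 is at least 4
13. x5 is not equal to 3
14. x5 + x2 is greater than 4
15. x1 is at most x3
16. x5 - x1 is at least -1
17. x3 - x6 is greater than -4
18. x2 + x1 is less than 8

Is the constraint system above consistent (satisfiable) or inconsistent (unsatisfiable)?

Setting (x1, x2, x3, x4, x5, x6) = (2, 3, 4, 6, 2, 6) satisfies everything: constraint 3: x6 - x5 = 4; constraint 4: x5 + x6 = 8; constraint 8: x5 + x6 = 8, and the others follow.

Satisfiable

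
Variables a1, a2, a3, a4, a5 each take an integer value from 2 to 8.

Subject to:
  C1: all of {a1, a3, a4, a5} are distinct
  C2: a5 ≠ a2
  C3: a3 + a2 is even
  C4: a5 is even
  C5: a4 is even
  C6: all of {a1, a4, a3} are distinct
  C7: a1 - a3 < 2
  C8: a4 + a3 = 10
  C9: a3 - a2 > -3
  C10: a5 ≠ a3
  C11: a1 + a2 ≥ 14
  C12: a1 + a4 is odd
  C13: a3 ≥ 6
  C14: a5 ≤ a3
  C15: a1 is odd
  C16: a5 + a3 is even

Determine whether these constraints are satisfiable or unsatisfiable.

Satisfiable

Take a1 = 7, a2 = 8, a3 = 8, a4 = 2, a5 = 6. Then constraint 7: a1 - a3 = -1; constraint 8: a4 + a3 = 10; constraint 9: a3 - a2 = 0, and every other listed constraint is also met.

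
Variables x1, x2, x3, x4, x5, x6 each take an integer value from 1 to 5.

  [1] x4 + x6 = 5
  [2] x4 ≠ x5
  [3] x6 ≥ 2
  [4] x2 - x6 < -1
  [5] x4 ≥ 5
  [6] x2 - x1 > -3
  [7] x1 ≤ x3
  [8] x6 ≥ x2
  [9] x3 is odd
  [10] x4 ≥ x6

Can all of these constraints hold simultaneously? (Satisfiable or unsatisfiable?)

Unsatisfiable

From constraint 5: x4 ≥ 5. From constraint 3: x6 ≥ 2. Hence x4 + x6 ≥ 7. But constraint 1 requires x4 + x6 = 5, and 5 < 7. Contradiction.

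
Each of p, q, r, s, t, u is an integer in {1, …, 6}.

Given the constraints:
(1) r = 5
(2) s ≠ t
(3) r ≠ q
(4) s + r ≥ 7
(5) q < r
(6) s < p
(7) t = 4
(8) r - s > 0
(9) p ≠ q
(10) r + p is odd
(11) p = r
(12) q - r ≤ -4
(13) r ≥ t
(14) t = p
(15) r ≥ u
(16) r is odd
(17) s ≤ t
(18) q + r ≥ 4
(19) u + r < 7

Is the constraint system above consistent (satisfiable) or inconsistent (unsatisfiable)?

Unsatisfiable

Constraint 7 fixes t = 4 and constraint 1 fixes r = 5. Constraints 11 and 14 give t = p = r, so t = r. But 4 ≠ 5 — contradiction.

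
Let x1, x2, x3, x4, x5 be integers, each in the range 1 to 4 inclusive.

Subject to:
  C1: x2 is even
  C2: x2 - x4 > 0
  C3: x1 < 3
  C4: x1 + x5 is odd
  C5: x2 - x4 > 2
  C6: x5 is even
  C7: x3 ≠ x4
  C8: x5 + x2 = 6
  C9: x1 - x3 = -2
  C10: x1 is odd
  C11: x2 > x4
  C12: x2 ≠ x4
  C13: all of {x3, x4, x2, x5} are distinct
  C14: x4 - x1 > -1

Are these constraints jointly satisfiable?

Satisfiable

The assignment x1 = 1, x2 = 4, x3 = 3, x4 = 1, x5 = 2 works:
  constraint 2 holds since x2 - x4 = 3.
  constraint 5 holds since x2 - x4 = 3.
  constraint 8 holds since x5 + x2 = 6.
The rest check out directly.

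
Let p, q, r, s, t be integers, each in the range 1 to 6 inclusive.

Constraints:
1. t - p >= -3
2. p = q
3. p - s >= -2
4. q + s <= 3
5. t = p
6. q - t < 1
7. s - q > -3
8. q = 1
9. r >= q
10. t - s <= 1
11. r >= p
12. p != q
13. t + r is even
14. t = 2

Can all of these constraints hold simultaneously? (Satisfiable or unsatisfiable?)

Constraint 14 fixes t = 2 and constraint 8 fixes q = 1. Constraints 2 and 5 give t = p = q, so t = q. But 2 ≠ 1 — contradiction.

Unsatisfiable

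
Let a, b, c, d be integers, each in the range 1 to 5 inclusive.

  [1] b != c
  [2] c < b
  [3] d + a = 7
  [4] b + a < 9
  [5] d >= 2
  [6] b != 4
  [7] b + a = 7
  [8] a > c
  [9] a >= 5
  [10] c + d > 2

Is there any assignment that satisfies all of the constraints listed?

Satisfiable

Setting (a, b, c, d) = (5, 2, 1, 2) satisfies everything: constraint 3: d + a = 7; constraint 4: b + a = 7, and the others follow.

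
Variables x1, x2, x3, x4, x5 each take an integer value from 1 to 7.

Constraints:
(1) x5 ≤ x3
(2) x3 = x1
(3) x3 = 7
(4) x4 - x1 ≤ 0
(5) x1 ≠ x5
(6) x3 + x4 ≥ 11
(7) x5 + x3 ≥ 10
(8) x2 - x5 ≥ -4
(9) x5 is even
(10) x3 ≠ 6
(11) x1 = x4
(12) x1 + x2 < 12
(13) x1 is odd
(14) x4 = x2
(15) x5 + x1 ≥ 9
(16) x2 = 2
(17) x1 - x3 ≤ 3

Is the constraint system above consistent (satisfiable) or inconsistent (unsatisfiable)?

Constraint 3 fixes x3 = 7 and constraint 16 fixes x2 = 2. Constraints 2, 11, and 14 give x3 = x1 = x4 = x2, so x3 = x2. But 7 ≠ 2 — contradiction.

Unsatisfiable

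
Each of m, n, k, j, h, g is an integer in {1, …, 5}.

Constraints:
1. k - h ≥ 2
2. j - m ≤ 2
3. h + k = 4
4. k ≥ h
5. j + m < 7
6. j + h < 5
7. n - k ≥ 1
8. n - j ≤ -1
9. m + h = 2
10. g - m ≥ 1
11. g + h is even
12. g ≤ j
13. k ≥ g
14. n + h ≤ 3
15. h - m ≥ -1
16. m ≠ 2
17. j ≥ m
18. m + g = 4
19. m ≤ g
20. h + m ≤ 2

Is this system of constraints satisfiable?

Constraints 1, 2, 7, 8, and 15 give k − h ≥ 2, h − m ≥ -1, m − j ≥ -2, j − n ≥ 1, n − k ≥ 1.
Adding all 5 inequalities: the left sides telescope to 0, and the right sides sum to 2 + (-1) + (-2) + 1 + 1 = 1. So 0 ≥ 1, which is false.

Unsatisfiable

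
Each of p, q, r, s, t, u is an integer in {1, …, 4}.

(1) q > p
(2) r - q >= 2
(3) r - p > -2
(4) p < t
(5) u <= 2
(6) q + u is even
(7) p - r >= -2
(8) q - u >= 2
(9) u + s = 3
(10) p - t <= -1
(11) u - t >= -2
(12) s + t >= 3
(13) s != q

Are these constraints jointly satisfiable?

Unsatisfiable

Constraints 2, 7, 8, 10, and 11 give q − u ≥ 2, u − t ≥ -2, t − p ≥ 1, p − r ≥ -2, r − q ≥ 2.
Adding all 5 inequalities: the left sides telescope to 0, and the right sides sum to 2 + (-2) + 1 + (-2) + 2 = 1. So 0 ≥ 1, which is false.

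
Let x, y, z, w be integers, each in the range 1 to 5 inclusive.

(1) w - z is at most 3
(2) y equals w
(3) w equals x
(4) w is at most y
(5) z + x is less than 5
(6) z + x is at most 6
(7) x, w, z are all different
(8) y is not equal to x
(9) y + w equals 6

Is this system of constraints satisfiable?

From constraints 2 and 3, y = w = x, so y = x. But constraint 8 says y ≠ x. Contradiction.

Unsatisfiable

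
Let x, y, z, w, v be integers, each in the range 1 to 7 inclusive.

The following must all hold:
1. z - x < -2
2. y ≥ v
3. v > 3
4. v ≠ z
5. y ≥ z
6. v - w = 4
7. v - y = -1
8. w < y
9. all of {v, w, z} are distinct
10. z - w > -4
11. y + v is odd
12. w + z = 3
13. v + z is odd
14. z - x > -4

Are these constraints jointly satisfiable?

Try x = 4, y = 7, z = 1, w = 2, v = 6.
Check constraint 1: z - x = -3; constraint 6: v - w = 4. The remaining constraints are straightforward to verify.

Satisfiable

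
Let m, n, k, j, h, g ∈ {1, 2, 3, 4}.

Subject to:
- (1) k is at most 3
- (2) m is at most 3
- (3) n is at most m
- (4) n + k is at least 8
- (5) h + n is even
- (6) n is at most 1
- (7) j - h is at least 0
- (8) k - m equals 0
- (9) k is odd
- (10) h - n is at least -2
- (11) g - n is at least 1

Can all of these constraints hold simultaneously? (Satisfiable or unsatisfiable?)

Unsatisfiable

From constraints 2 and 3: n ≤ m ≤ 3. From constraint 1: k ≤ 3. Hence n + k ≤ 6. But constraint 4 requires n + k ≥ 8, and 8 > 6. Contradiction.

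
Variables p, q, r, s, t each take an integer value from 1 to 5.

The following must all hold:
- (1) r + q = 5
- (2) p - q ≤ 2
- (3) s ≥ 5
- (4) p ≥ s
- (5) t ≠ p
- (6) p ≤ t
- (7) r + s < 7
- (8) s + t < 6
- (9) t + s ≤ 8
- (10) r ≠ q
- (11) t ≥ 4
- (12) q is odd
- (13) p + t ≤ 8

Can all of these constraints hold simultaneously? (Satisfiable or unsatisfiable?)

Unsatisfiable

From constraints 3 and 4: p ≥ s ≥ 5. From constraint 11: t ≥ 4. Hence p + t ≥ 9. But constraint 13 requires p + t ≤ 8, and 8 < 9. Contradiction.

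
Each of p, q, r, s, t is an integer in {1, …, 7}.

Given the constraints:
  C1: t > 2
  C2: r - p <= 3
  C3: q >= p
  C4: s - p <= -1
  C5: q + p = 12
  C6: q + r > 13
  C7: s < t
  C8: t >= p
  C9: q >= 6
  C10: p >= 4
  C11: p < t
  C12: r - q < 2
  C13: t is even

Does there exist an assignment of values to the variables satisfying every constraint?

Satisfiable

The assignment p = 5, q = 7, r = 7, s = 1, t = 6 works:
  constraint 2 holds since r - p = 2.
  constraint 4 holds since s - p = -4.
The rest check out directly.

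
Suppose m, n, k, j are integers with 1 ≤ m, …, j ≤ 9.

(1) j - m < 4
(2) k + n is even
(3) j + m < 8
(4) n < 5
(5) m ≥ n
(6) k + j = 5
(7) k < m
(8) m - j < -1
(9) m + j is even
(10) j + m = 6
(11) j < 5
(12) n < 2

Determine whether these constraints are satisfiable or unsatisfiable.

Satisfiable

The assignment m = 2, n = 1, k = 1, j = 4 works:
  constraint 1 holds since j - m = 2.
  constraint 3 holds since j + m = 6.
The rest check out directly.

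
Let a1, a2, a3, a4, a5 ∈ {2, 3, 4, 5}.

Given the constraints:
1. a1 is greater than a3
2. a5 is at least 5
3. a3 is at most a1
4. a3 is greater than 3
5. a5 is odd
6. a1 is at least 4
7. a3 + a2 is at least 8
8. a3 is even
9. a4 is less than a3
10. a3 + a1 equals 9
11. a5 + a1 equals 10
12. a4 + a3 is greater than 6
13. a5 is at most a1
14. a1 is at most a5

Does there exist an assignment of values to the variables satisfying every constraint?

Take a1 = 5, a2 = 4, a3 = 4, a4 = 3, a5 = 5. Then constraint 7: a3 + a2 = 8; constraint 10: a3 + a1 = 9, and every other listed constraint is also met.

Satisfiable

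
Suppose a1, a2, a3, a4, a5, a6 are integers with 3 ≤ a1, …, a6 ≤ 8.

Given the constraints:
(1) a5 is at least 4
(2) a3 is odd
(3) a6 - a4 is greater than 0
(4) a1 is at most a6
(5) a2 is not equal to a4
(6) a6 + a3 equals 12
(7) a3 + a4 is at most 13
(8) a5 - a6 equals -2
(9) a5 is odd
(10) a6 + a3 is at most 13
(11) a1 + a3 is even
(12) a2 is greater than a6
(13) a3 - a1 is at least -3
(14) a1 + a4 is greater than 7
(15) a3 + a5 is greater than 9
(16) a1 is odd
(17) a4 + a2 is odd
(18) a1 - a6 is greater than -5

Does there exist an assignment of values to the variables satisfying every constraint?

Try a1 = 5, a2 = 8, a3 = 5, a4 = 5, a5 = 5, a6 = 7.
Check constraint 3: a6 - a4 = 2; constraint 6: a6 + a3 = 12; constraint 7: a3 + a4 = 10. The remaining constraints are straightforward to verify.

Satisfiable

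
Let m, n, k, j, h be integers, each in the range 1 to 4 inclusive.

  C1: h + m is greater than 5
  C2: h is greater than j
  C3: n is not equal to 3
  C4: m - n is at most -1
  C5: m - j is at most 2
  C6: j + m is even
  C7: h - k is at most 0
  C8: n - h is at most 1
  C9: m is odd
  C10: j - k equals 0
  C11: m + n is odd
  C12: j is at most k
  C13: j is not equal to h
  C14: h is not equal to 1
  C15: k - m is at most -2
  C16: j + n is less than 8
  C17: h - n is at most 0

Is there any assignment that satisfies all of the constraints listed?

Unsatisfiable

Constraints 4, 7, 8, and 15 give m − k ≥ 2, k − h ≥ 0, h − n ≥ -1, n − m ≥ 1.
Adding all 4 inequalities: the left sides telescope to 0, and the right sides sum to 2 + 0 + (-1) + 1 = 2. So 0 ≥ 2, which is false.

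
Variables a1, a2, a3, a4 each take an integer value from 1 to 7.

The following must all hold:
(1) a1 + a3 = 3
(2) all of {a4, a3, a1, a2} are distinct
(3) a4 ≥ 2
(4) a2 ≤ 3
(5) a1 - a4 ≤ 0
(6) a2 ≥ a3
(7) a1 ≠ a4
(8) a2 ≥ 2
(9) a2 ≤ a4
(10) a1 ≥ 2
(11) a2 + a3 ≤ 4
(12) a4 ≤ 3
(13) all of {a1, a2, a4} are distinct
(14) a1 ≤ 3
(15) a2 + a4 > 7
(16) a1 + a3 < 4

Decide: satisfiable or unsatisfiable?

Constraints 3, 4, 8, 10, 12, and 14 confine each of a1, a2, a4 to the 2 values {2, 3}.
Constraint 13 requires all 3 of them to be distinct, but only 2 values are available — impossible by the pigeonhole principle.

Unsatisfiable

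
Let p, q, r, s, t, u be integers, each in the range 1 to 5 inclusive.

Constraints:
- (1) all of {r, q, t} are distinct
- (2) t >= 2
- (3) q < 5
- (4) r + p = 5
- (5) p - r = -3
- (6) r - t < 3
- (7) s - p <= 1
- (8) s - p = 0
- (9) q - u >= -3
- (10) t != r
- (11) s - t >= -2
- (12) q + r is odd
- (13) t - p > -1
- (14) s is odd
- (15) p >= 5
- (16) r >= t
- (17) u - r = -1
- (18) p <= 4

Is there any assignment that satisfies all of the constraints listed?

From constraints 2 and 16: r ≥ t ≥ 2. From constraint 15: p ≥ 5. Hence r + p ≥ 7. But constraint 4 requires r + p = 5, and 5 < 7. Contradiction.

Unsatisfiable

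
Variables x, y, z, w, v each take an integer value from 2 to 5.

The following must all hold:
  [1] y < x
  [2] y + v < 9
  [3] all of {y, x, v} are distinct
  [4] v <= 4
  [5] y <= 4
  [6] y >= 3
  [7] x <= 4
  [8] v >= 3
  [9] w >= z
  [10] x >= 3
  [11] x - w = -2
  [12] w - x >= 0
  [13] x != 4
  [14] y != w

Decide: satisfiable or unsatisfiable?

Unsatisfiable

Constraints 4, 5, 6, 7, 8, and 10 confine each of y, x, v to the 2 values {3, 4}.
Constraint 3 requires all 3 of them to be distinct, but only 2 values are available — impossible by the pigeonhole principle.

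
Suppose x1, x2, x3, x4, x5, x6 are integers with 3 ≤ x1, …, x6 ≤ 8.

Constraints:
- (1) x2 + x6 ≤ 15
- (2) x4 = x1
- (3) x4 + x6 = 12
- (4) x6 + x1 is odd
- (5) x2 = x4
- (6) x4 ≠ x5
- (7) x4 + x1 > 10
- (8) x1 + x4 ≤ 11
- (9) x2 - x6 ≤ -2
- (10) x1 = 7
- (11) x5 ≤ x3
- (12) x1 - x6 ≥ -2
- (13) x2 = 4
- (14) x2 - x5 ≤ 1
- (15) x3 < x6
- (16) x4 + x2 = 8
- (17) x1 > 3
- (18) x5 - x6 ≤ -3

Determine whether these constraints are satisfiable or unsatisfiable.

Unsatisfiable

Constraint 13 fixes x2 = 4 and constraint 10 fixes x1 = 7. Constraints 2 and 5 give x2 = x4 = x1, so x2 = x1. But 4 ≠ 7 — contradiction.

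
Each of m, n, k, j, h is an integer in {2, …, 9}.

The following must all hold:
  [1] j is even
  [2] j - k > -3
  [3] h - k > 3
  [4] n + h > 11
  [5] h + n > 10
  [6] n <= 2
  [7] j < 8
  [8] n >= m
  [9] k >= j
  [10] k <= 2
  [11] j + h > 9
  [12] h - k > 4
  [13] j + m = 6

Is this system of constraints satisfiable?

Unsatisfiable

From constraints 9 and 10: j ≤ k ≤ 2. From constraints 6 and 8: m ≤ n ≤ 2. Hence j + m ≤ 4. But constraint 13 requires j + m = 6, and 6 > 4. Contradiction.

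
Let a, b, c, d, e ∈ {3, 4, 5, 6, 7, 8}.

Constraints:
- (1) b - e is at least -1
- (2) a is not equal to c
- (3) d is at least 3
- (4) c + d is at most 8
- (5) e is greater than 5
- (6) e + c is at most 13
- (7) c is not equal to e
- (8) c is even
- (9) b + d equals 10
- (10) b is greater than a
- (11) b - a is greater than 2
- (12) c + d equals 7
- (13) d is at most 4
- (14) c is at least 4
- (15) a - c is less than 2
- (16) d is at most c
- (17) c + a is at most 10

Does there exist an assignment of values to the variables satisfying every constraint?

Satisfiable

The assignment a = 3, b = 7, c = 4, d = 3, e = 6 works:
  constraint 1 holds since b - e = 1.
  constraint 4 holds since c + d = 7.
The rest check out directly.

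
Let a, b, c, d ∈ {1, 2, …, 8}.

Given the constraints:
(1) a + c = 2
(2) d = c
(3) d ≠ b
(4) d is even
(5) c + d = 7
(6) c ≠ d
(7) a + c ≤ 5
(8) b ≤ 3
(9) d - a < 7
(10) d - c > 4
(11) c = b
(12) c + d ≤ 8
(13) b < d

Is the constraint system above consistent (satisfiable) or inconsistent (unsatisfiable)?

Unsatisfiable

From constraints 2 and 11, d = c = b, so d = b. But constraint 3 says d ≠ b. Contradiction.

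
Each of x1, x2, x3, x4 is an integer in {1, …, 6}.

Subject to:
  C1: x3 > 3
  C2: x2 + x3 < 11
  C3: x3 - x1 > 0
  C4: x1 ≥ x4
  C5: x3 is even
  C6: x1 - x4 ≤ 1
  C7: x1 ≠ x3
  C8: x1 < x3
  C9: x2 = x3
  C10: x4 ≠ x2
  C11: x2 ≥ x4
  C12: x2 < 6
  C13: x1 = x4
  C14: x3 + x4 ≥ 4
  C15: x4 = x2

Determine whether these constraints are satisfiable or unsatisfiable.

From constraints 9, 13, and 15, x1 = x4 = x2 = x3, so x1 = x3. But constraint 7 says x1 ≠ x3. Contradiction.

Unsatisfiable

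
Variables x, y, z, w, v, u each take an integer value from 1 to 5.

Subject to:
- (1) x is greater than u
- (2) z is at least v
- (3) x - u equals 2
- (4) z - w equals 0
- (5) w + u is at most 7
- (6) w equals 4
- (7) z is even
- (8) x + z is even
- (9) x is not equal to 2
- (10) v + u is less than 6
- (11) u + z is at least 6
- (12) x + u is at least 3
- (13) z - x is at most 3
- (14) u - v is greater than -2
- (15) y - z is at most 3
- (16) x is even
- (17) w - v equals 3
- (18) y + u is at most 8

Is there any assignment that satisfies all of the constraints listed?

The assignment x = 4, y = 5, z = 4, w = 4, v = 1, u = 2 works:
  constraint 3 holds since x - u = 2.
  constraint 4 holds since z - w = 0.
The rest check out directly.

Satisfiable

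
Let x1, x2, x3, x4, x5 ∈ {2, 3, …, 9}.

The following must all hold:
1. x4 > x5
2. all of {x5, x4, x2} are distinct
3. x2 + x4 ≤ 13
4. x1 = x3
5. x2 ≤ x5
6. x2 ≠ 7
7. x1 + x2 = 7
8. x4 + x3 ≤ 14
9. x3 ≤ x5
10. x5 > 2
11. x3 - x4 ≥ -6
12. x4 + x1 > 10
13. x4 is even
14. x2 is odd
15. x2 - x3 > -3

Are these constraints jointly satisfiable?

Satisfiable

Setting (x1, x2, x3, x4, x5) = (4, 3, 4, 8, 6) satisfies everything: constraint 3: x2 + x4 = 11; constraint 7: x1 + x2 = 7, and the others follow.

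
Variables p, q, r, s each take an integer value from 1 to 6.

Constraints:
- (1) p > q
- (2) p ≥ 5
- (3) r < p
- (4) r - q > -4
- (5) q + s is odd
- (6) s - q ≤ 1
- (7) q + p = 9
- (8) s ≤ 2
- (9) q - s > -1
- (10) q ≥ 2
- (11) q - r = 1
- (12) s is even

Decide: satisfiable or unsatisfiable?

Satisfiable

One satisfying assignment is p = 6, q = 3, r = 2, s = 2.
For the less obvious constraints — constraint 4: r - q = -1; constraint 6: s - q = -1 — and the others hold by inspection.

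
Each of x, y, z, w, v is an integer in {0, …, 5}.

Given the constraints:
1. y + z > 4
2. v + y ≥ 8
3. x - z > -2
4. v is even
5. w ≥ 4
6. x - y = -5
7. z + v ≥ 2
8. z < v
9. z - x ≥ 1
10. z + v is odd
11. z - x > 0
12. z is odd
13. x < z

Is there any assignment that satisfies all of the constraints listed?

Satisfiable

One satisfying assignment is x = 0, y = 5, z = 1, w = 5, v = 4.
For the less obvious constraints — constraint 1: y + z = 6; constraint 2: v + y = 9 — and the others hold by inspection.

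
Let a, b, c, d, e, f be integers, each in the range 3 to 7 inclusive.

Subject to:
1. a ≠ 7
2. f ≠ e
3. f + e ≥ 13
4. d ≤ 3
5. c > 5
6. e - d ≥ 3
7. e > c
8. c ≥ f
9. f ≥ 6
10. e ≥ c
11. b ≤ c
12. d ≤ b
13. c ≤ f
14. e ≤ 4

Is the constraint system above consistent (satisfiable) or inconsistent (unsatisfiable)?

From constraints 8 and 9: c ≥ f and f ≥ 6, so c ≥ 6. From constraints 10 and 14: c ≤ e and e ≤ 4, so c ≤ 4. But 4 < 6, so no value of c works.

Unsatisfiable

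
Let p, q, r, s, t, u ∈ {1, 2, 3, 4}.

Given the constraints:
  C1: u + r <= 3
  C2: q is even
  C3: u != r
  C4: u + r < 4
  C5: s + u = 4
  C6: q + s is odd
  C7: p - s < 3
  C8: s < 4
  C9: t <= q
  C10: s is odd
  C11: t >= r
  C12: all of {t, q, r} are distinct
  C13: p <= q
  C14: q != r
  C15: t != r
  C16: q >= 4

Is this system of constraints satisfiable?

The assignment p = 3, q = 4, r = 2, s = 3, t = 3, u = 1 works:
  constraint 1 holds since u + r = 3.
  constraint 4 holds since u + r = 3.
  constraint 5 holds since s + u = 4.
The rest check out directly.

Satisfiable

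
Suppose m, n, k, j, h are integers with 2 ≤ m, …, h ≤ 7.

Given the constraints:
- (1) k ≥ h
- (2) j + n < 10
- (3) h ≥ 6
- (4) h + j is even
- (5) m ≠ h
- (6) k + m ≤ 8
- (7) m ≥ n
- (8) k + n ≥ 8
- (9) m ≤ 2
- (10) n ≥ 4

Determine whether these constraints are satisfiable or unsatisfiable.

Unsatisfiable

From constraints 1 and 3: k ≥ h ≥ 6. From constraints 7 and 10: m ≥ n ≥ 4. Hence k + m ≥ 10. But constraint 6 requires k + m ≤ 8, and 8 < 10. Contradiction.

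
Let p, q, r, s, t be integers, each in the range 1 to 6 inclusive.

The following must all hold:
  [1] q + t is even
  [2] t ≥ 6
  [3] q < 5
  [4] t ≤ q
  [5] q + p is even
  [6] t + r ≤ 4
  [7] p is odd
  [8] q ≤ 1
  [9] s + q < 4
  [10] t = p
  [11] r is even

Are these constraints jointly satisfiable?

Unsatisfiable

From constraints 2 and 4: q ≥ t and t ≥ 6, so q ≥ 6. From constraint 8: q ≤ 1. But 1 < 6, so no value of q works.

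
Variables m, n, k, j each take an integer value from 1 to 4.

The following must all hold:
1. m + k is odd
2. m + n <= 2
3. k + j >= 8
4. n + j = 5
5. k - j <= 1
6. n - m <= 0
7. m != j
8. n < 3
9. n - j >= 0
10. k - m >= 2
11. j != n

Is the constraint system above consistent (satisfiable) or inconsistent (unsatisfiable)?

Unsatisfiable

Constraints 5, 6, 9, and 10 give j − k ≥ -1, k − m ≥ 2, m − n ≥ 0, n − j ≥ 0.
Adding all 4 inequalities: the left sides telescope to 0, and the right sides sum to (-1) + 2 + 0 + 0 = 1. So 0 ≥ 1, which is false.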